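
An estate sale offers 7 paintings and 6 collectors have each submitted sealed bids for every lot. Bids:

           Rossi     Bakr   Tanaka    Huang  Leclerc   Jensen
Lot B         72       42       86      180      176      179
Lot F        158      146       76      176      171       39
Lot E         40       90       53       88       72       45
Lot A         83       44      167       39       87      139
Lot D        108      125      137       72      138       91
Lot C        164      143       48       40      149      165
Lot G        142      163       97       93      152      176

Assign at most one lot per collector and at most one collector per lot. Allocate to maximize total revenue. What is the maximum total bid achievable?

Max total: $987

Optimal: Rossi→Lot C ($164), Bakr→Lot G ($163), Tanaka→Lot A ($167), Huang→Lot F ($176), Leclerc→Lot D ($138), Jensen→Lot B ($179) — total 164+163+167+176+138+179 = $987.
Row-greedy (each collector in turn takes its best remaining lot) gives $936, worse by 51.
Next-best assignment: Rossi→Lot C, Bakr→Lot D, Tanaka→Lot A, Huang→Lot F, Leclerc→Lot B, Jensen→Lot G = $984.
Checked against all permutations: $987 is optimal.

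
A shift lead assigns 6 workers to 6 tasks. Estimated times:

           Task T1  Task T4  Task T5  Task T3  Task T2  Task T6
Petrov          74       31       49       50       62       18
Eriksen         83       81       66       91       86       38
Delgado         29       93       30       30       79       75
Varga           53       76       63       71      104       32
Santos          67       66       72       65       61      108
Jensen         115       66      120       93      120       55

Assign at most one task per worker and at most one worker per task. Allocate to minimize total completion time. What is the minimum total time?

Min total: 294 min

Optimal: Petrov→Task T6 (18 min), Eriksen→Task T5 (66 min), Delgado→Task T3 (30 min), Varga→Task T1 (53 min), Santos→Task T2 (61 min), Jensen→Task T4 (66 min) — total 18+66+30+53+61+66 = 294 min.
Row-greedy (each worker in turn takes its cheapest remaining task) gives 311 min, worse by 17.
Next-best assignment: Petrov→Task T4, Eriksen→Task T5, Delgado→Task T3, Varga→Task T1, Santos→Task T2, Jensen→Task T6 = 296 min.
Swapping Petrov↔Santos (Petrov→Task T2 62 min, Santos→Task T6 108 min) adds 91.
No other one-to-one assignment undercuts 294 min.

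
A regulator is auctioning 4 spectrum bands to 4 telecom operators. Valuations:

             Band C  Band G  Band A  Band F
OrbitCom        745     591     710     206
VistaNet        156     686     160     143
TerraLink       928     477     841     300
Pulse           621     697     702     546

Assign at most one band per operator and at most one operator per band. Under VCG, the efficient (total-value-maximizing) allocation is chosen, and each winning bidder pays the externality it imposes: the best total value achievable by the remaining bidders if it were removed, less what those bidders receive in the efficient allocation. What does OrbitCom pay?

OrbitCom pays $156M.

Efficient allocation: OrbitCom→Band A ($710M), VistaNet→Band G ($686M), TerraLink→Band C ($928M), Pulse→Band F ($546M); total welfare W = $2870M.
OrbitCom receives Band A at value $710M, so the others get W − 710 = $2160M.
Without OrbitCom: best allocation of the remaining 3 bidders over all 4 bands is VistaNet→Band G ($686M), TerraLink→Band C ($928M), Pulse→Band A ($702M), total $2316M.
VCG payment = (others' best without OrbitCom) − (others' welfare with OrbitCom) = 2316 − 2160 = $156M.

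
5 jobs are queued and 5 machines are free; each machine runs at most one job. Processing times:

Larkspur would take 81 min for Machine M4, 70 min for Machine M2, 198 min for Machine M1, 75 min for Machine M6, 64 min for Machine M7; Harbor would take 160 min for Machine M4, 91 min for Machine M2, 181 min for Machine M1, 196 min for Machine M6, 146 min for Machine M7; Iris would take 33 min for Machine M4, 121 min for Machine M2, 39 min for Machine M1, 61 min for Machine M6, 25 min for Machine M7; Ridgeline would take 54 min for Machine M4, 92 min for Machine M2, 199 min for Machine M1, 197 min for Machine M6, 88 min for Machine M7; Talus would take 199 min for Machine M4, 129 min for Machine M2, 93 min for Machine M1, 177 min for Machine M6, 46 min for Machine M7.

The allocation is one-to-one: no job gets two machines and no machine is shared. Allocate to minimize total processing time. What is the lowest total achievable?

Optimal: Larkspur→Machine M6 (75 min), Harbor→Machine M2 (91 min), Iris→Machine M1 (39 min), Ridgeline→Machine M4 (54 min), Talus→Machine M7 (46 min) — total 75+91+39+54+46 = 305 min.
Row-greedy (each job in turn takes its cheapest remaining machine) gives 478 min, worse by 173.

Min total: 305 min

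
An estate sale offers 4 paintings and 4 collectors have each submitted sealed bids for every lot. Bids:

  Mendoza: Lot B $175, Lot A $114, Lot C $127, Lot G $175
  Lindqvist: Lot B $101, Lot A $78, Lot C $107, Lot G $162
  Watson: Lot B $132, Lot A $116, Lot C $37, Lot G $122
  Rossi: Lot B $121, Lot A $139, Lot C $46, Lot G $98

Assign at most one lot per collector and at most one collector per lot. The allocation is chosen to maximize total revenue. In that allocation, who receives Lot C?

Mendoza receives Lot C.

This is the linear assignment problem.
Optimal: Mendoza→Lot C ($127), Lindqvist→Lot G ($162), Watson→Lot B ($132), Rossi→Lot A ($139) — total 127+162+132+139 = $560.
Row-greedy (each collector in turn takes its best remaining lot) gives $499, worse by 61.
Mendoza's own top lot is Lot B ($175), but forcing Mendoza→Lot B and reassigning the rest optimally gives only $543 — worse by 17.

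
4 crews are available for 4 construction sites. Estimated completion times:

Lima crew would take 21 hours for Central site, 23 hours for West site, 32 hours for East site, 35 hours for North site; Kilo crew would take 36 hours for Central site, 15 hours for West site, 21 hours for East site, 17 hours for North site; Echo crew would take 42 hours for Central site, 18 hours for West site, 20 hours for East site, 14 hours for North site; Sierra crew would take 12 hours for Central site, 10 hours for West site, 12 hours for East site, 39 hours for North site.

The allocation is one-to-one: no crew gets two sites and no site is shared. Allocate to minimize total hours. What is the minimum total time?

Minimum total: 62 hours

Optimal: Lima crew→Central site (21 hours), Kilo crew→West site (15 hours), Echo crew→North site (14 hours), Sierra crew→East site (12 hours) — total 21+15+14+12 = 62 hours.
Column-greedy (each site in turn goes to its cheapest remaining crew) gives 82 hours, worse by 20.
Swapping Kilo crew↔Lima crew (Kilo crew→Central site 36 hours, Lima crew→West site 23 hours) adds 23.
Checked against all permutations: 62 hours is optimal.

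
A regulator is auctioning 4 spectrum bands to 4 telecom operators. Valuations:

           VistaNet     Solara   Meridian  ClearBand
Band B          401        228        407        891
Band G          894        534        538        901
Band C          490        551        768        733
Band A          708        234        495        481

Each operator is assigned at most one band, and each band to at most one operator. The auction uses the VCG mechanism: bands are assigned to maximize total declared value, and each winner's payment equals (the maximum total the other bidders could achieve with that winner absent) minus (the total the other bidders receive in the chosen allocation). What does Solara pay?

Solara pays $186M.

Efficient allocation: VistaNet→Band A ($708M), Solara→Band G ($534M), Meridian→Band C ($768M), ClearBand→Band B ($891M); total welfare W = $2901M.
Solara receives Band G at value $534M, so the others get W − 534 = $2367M.
Without Solara: best allocation of the remaining 3 bidders over all 4 bands is VistaNet→Band G ($894M), Meridian→Band C ($768M), ClearBand→Band B ($891M), total $2553M.
VCG payment = (others' best without Solara) − (others' welfare with Solara) = 2553 − 2367 = $186M.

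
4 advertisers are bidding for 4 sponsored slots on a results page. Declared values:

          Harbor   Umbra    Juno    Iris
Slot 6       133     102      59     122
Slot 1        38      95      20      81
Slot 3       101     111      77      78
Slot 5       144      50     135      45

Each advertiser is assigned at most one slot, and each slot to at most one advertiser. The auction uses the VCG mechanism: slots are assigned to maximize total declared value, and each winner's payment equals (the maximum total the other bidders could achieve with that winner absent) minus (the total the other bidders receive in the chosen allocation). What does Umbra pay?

Umbra pays $9.

Efficient allocation: Harbor→Slot 6 ($133), Umbra→Slot 3 ($111), Juno→Slot 5 ($135), Iris→Slot 1 ($81); total welfare W = $460.
Umbra receives Slot 3 at value $111, so the others get W − 111 = $349.
Without Umbra: best allocation of the remaining 3 bidders over all 4 slots is Harbor→Slot 3 ($101), Juno→Slot 5 ($135), Iris→Slot 6 ($122), total $358.
VCG payment = (others' best without Umbra) − (others' welfare with Umbra) = 358 − 349 = $9.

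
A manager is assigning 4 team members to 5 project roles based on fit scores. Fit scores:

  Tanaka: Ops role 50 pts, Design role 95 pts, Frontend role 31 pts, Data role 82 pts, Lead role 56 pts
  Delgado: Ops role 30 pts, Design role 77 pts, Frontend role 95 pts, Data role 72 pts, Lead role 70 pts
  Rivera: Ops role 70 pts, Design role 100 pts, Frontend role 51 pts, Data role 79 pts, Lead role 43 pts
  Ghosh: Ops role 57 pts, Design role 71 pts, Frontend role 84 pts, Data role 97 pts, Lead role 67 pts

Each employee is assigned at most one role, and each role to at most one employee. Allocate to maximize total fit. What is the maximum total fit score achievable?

Max total: 357 pts

Treat this as an assignment problem: match each employee to one role.
Optimal: Tanaka→Design role (95 pts), Delgado→Frontend role (95 pts), Rivera→Ops role (70 pts), Ghosh→Data role (97 pts) — total 95+95+70+97 = 357 pts.
Next-best assignment: Tanaka→Lead role, Delgado→Frontend role, Rivera→Design role, Ghosh→Data role = 348 pts.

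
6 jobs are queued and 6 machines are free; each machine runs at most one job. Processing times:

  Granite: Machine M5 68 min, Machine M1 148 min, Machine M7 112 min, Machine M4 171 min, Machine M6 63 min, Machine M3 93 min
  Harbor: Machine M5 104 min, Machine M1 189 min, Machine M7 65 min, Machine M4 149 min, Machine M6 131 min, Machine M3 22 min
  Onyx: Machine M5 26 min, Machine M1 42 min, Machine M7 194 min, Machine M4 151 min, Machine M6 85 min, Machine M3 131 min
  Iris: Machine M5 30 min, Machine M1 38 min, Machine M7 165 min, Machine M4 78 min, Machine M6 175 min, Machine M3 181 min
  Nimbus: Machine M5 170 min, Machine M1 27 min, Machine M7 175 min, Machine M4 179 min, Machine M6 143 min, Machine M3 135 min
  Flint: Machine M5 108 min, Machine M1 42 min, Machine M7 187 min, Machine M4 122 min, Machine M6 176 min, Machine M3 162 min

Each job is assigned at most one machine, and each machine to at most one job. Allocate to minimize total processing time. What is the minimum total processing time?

Min total: 398 min

Optimal: Granite→Machine M7 (112 min), Harbor→Machine M3 (22 min), Onyx→Machine M6 (85 min), Iris→Machine M5 (30 min), Nimbus→Machine M1 (27 min), Flint→Machine M4 (122 min) — total 112+22+85+30+27+122 = 398 min.
Column-greedy (each machine in turn goes to its cheapest remaining job) gives 421 min, worse by 23.
Next-best assignment: Granite→Machine M6, Harbor→Machine M3, Onyx→Machine M5, Iris→Machine M4, Nimbus→Machine M1, Flint→Machine M7 = 403 min.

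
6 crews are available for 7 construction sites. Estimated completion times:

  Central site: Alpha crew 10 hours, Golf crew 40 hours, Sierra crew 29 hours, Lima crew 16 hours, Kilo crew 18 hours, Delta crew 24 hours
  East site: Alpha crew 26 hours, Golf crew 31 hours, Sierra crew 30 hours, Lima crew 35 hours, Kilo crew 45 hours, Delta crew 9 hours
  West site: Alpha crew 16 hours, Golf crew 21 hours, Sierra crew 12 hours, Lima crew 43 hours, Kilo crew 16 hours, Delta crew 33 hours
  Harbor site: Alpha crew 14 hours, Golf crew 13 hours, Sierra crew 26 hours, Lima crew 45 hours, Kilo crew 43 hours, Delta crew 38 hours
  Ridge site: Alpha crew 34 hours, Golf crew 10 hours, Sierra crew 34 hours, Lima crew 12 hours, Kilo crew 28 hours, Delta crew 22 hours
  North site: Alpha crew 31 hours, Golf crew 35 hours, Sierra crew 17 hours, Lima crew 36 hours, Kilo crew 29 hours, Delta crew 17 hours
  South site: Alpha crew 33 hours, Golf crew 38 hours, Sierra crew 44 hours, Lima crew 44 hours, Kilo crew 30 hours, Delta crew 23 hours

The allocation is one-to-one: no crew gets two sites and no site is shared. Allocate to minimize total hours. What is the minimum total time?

Optimal: Alpha crew→Central site (10 hours), Golf crew→Harbor site (13 hours), Sierra crew→North site (17 hours), Lima crew→Ridge site (12 hours), Kilo crew→West site (16 hours), Delta crew→East site (9 hours) — total 10+13+17+12+16+9 = 77 hours.
Swapping Sierra crew↔Kilo crew (Sierra crew→West site 12 hours, Kilo crew→North site 29 hours) adds 8.
Checked against all permutations: 77 hours is optimal.

Min total: 77 hours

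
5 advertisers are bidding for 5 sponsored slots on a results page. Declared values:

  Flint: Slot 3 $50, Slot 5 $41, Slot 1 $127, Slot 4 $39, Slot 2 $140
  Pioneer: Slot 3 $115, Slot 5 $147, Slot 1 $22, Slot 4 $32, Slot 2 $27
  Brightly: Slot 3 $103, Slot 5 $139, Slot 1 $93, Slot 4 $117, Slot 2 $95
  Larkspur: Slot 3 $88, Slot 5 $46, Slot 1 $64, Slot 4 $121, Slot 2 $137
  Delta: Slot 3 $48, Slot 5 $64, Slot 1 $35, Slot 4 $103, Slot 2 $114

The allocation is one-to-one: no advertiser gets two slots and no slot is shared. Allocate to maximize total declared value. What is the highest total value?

Max total: $621

Optimal: Flint→Slot 1 ($127), Pioneer→Slot 3 ($115), Brightly→Slot 5 ($139), Larkspur→Slot 2 ($137), Delta→Slot 4 ($103) — total 127+115+139+137+103 = $621.
Max-entry greedy (repeatedly take the single best remaining cell) gives $546, worse by 75.
Next-best assignment: Flint→Slot 1, Pioneer→Slot 5, Brightly→Slot 3, Larkspur→Slot 2, Delta→Slot 4 = $617.
No other one-to-one assignment exceeds $621.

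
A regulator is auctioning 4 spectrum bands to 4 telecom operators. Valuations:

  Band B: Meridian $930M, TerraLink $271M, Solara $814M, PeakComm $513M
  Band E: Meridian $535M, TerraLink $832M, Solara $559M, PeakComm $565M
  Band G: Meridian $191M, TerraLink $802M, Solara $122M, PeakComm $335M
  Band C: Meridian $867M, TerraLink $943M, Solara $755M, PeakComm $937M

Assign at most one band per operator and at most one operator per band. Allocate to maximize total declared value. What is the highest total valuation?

Maximum total: $3228M

Optimal: Meridian→Band B ($930M), TerraLink→Band G ($802M), Solara→Band E ($559M), PeakComm→Band C ($937M) — total 930+802+559+937 = $3228M.
Row-greedy (each operator in turn takes its best remaining band) gives $2767M, worse by 461.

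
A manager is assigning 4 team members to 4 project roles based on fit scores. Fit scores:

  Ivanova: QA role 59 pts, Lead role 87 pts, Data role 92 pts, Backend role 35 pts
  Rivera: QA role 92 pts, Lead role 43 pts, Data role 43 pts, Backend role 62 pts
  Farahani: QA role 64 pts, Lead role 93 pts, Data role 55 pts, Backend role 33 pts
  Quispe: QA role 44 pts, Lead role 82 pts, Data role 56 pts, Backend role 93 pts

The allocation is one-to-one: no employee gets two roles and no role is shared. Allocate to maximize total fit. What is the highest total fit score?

Maximum total: 370 pts

This is a one-to-one assignment (maximum-weight bipartite matching).
Optimal: Ivanova→Data role (92 pts), Rivera→QA role (92 pts), Farahani→Lead role (93 pts), Quispe→Backend role (93 pts) — total 92+92+93+93 = 370 pts.
Swapping Rivera↔Quispe (Rivera→Backend role 62 pts, Quispe→QA role 44 pts) loses 79.
No other one-to-one assignment exceeds 370 pts.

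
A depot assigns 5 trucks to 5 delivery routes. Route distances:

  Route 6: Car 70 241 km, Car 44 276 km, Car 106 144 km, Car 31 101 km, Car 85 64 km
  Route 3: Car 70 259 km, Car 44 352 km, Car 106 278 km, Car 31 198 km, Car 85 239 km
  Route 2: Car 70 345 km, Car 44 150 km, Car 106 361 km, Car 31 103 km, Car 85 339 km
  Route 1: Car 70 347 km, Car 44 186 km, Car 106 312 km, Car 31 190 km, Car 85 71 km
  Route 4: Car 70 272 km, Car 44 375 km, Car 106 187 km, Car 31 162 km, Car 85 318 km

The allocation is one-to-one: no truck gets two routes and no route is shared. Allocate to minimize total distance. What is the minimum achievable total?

Optimal: Car 70→Route 3 (259 km), Car 44→Route 2 (150 km), Car 106→Route 4 (187 km), Car 31→Route 6 (101 km), Car 85→Route 1 (71 km) — total 259+150+187+101+71 = 768 km.
Column-greedy (each route in turn goes to its cheapest remaining truck) gives 996 km, worse by 228.

Minimum total: 768 km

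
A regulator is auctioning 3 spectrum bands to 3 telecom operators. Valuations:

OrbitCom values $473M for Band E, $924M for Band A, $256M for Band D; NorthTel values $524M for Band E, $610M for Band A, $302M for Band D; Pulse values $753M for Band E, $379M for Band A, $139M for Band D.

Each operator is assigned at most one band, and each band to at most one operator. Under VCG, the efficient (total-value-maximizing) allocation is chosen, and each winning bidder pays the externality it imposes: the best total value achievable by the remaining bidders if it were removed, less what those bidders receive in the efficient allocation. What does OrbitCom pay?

OrbitCom pays $308M.

Efficient allocation: OrbitCom→Band A ($924M), NorthTel→Band D ($302M), Pulse→Band E ($753M); total welfare W = $1979M.
OrbitCom receives Band A at value $924M, so the others get W − 924 = $1055M.
Without OrbitCom: best allocation of the remaining 2 bidders over all 3 bands is NorthTel→Band A ($610M), Pulse→Band E ($753M), total $1363M.
VCG payment = (others' best without OrbitCom) − (others' welfare with OrbitCom) = 1363 − 1055 = $308M.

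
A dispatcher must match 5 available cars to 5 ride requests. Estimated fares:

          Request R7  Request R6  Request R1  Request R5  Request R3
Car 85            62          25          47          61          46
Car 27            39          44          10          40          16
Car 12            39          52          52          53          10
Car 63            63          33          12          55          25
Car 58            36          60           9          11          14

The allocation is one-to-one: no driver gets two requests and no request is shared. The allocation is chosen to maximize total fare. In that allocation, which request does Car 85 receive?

Car 85 receives Request R3.

This is a one-to-one assignment (maximum-weight bipartite matching).
Optimal: Car 85→Request R3 ($46), Car 27→Request R5 ($40), Car 12→Request R1 ($52), Car 63→Request R7 ($63), Car 58→Request R6 ($60) — total 46+40+52+63+60 = $261.
Max-entry greedy (repeatedly take the single best remaining cell) gives $252, worse by 9.
Next-best assignment: Car 85→Request R5, Car 27→Request R3, Car 12→Request R1, Car 63→Request R7, Car 58→Request R6 = $252.
Car 85's own top request is Request R7 ($62), but forcing Car 85→Request R7 and reassigning the rest optimally gives only $245 — worse by 16.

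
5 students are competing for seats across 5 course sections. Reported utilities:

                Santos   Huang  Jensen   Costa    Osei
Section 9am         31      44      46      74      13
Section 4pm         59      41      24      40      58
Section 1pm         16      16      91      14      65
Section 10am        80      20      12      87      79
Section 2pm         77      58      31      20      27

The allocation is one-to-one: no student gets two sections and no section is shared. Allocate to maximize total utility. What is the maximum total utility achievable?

Max total: 362 points

Optimal: Santos→Section 2pm (77 points), Huang→Section 4pm (41 points), Jensen→Section 1pm (91 points), Costa→Section 9am (74 points), Osei→Section 10am (79 points) — total 77+41+91+74+79 = 362 points.
Max-entry greedy (repeatedly take the single best remaining cell) gives 357 points, worse by 5.
Checked against all permutations: 362 points is optimal.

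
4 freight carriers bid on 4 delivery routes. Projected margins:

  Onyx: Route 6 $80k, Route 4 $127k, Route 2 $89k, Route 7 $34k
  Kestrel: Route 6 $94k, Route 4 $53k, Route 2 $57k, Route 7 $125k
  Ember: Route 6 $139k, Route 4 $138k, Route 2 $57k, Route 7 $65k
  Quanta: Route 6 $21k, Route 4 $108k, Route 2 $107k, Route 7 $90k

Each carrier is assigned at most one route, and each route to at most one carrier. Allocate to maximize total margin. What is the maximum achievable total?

Max total: $498k

This is a one-to-one assignment (maximum-weight bipartite matching).
Optimal: Onyx→Route 4 ($127k), Kestrel→Route 7 ($125k), Ember→Route 6 ($139k), Quanta→Route 2 ($107k) — total 127+125+139+107 = $498k.
Every other assignment is strictly worse.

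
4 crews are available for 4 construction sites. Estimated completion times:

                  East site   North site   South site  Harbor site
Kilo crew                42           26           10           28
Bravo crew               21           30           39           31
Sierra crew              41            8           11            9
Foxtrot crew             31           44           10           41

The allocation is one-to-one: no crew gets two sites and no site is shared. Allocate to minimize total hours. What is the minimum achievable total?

Minimum total: 66 hours

Optimal: Kilo crew→North site (26 hours), Bravo crew→East site (21 hours), Sierra crew→Harbor site (9 hours), Foxtrot crew→South site (10 hours) — total 26+21+9+10 = 66 hours.
Swapping Bravo crew↔Sierra crew (Bravo crew→Harbor site 31 hours, Sierra crew→East site 41 hours) adds 42.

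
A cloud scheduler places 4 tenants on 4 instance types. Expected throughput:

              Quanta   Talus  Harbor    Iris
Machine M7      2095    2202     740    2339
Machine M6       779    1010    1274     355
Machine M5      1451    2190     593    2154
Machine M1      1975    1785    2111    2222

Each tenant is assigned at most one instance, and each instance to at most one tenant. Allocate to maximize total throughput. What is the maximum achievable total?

Optimal: Quanta→Machine M7 (2095 ops/s), Talus→Machine M5 (2190 ops/s), Harbor→Machine M6 (1274 ops/s), Iris→Machine M1 (2222 ops/s) — total 2095+2190+1274+2222 = 7781 ops/s.
Column-greedy (each instance in turn goes to its best remaining tenant) gives 7778 ops/s, worse by 3.
Checked against all permutations: 7781 ops/s is optimal.

Maximum total: 7781 ops/s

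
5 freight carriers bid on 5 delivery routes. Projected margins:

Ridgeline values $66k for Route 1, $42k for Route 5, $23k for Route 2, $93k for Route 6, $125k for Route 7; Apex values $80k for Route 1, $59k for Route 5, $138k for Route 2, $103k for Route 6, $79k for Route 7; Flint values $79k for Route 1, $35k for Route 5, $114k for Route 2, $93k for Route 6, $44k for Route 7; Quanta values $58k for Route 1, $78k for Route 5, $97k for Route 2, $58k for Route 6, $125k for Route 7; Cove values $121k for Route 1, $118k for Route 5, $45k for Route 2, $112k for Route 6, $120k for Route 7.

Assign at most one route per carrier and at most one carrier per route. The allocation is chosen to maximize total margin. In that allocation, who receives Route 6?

Optimal: Ridgeline→Route 7 ($125k), Apex→Route 2 ($138k), Flint→Route 6 ($93k), Quanta→Route 5 ($78k), Cove→Route 1 ($121k) — total 125+138+93+78+121 = $555k.
Column-greedy (each route in turn goes to its best remaining carrier) gives $474k, worse by 81.
Next-best assignment: Ridgeline→Route 6, Apex→Route 2, Flint→Route 1, Quanta→Route 7, Cove→Route 5 = $553k.
Flint's own top route is Route 2 ($114k), but forcing Flint→Route 2 and reassigning the rest optimally gives only $541k — worse by 14.

Flint receives Route 6.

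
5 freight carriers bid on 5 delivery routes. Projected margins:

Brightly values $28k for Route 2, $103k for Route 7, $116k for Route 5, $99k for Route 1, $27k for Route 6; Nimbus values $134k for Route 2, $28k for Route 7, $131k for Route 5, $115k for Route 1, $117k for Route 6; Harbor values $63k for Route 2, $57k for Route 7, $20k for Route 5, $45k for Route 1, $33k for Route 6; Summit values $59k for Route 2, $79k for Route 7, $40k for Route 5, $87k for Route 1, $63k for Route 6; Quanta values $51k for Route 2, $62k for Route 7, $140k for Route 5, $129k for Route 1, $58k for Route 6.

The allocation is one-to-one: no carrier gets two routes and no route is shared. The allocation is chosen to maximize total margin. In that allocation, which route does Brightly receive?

Brightly receives Route 7.

Optimal: Brightly→Route 7 ($103k), Nimbus→Route 6 ($117k), Harbor→Route 2 ($63k), Summit→Route 1 ($87k), Quanta→Route 5 ($140k) — total 103+117+63+87+140 = $510k.
Max-entry greedy (repeatedly take the single best remaining cell) gives $497k, worse by 13.
Swapping Brightly↔Summit (Brightly→Route 1 $99k, Summit→Route 7 $79k) loses 12.
Brightly's own top route is Route 5 ($116k), but forcing Brightly→Route 5 and reassigning the rest optimally gives only $504k — worse by 6.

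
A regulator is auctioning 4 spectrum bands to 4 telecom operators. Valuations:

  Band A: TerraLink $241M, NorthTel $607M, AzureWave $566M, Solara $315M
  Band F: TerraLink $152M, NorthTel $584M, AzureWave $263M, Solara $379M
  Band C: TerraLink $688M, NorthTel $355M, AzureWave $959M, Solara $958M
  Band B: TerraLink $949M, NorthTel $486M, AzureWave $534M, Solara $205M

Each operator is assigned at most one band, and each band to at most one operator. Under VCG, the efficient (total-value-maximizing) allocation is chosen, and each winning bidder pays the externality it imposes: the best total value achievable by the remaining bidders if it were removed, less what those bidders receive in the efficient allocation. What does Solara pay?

Solara pays $416M.

Efficient allocation: TerraLink→Band B ($949M), NorthTel→Band F ($584M), AzureWave→Band A ($566M), Solara→Band C ($958M); total welfare W = $3057M.
Solara receives Band C at value $958M, so the others get W − 958 = $2099M.
Without Solara: best allocation of the remaining 3 bidders over all 4 bands is TerraLink→Band B ($949M), NorthTel→Band A ($607M), AzureWave→Band C ($959M), total $2515M.
VCG payment = (others' best without Solara) − (others' welfare with Solara) = 2515 − 2099 = $416M.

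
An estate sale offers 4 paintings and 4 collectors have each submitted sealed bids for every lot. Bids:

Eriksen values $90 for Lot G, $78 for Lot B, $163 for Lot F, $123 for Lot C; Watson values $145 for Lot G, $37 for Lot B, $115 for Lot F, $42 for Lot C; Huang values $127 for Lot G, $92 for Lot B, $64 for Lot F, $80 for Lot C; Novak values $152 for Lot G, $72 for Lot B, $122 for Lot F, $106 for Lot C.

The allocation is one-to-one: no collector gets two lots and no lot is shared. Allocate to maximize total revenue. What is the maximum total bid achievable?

Maximum total: $506

Treat this as an assignment problem: match each collector to one lot.
Optimal: Eriksen→Lot F ($163), Watson→Lot G ($145), Huang→Lot B ($92), Novak→Lot C ($106) — total 163+145+92+106 = $506.
Max-entry greedy (repeatedly take the single best remaining cell) gives $449, worse by 57.
Next-best assignment: Eriksen→Lot C, Watson→Lot G, Huang→Lot B, Novak→Lot F = $482.
Swapping Watson↔Novak (Watson→Lot C $42, Novak→Lot G $152) loses 57.
Checked against all permutations: $506 is optimal.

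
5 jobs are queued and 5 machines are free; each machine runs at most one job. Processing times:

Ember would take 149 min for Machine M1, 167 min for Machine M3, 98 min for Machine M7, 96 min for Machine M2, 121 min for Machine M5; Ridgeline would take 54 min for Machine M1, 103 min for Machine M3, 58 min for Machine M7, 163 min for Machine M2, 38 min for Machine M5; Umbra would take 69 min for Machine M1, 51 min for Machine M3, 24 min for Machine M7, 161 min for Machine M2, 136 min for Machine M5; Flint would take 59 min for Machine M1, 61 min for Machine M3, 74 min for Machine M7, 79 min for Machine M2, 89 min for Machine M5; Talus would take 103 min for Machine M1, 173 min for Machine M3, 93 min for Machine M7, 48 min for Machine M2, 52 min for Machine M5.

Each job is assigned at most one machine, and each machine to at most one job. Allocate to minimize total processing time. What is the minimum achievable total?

Optimal: Ember→Machine M2 (96 min), Ridgeline→Machine M1 (54 min), Umbra→Machine M7 (24 min), Flint→Machine M3 (61 min), Talus→Machine M5 (52 min) — total 96+54+24+61+52 = 287 min.
Column-greedy (each machine in turn goes to its cheapest remaining job) gives 348 min, worse by 61.
Every other assignment is strictly worse.

Minimum total: 287 min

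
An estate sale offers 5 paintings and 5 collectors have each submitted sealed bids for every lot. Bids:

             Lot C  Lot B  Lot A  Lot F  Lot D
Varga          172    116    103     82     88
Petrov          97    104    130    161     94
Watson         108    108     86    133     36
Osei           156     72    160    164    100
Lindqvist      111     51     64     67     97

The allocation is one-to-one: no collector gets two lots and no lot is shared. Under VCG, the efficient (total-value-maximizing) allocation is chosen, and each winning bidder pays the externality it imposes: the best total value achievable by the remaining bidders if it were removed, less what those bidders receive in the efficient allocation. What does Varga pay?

Efficient allocation: Varga→Lot C ($172), Petrov→Lot F ($161), Watson→Lot B ($108), Osei→Lot A ($160), Lindqvist→Lot D ($97); total welfare W = $698.
Varga receives Lot C at value $172, so the others get W − 172 = $526.
Without Varga: best allocation of the remaining 4 bidders over all 5 lots is Petrov→Lot F ($161), Watson→Lot B ($108), Osei→Lot A ($160), Lindqvist→Lot C ($111), total $540.
VCG payment = (others' best without Varga) − (others' welfare with Varga) = 540 − 526 = $14.

Varga pays $14.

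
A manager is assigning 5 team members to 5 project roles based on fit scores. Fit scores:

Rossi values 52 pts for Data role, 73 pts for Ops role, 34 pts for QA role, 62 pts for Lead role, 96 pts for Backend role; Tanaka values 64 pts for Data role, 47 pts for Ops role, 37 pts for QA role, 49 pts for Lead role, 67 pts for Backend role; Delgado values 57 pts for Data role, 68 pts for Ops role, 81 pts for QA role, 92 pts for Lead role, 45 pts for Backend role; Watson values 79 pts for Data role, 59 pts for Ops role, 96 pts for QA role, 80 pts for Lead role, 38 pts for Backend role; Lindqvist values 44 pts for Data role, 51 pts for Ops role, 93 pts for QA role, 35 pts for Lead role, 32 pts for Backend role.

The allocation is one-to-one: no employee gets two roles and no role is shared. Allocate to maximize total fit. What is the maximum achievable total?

Optimal: Rossi→Backend role (96 pts), Tanaka→Ops role (47 pts), Delgado→Lead role (92 pts), Watson→Data role (79 pts), Lindqvist→QA role (93 pts) — total 96+47+92+79+93 = 407 pts.
Row-greedy (each employee in turn takes its best remaining role) gives 399 pts, worse by 8.
Next-best assignment: Rossi→Ops role, Tanaka→Backend role, Delgado→Lead role, Watson→Data role, Lindqvist→QA role = 404 pts.
No other one-to-one assignment exceeds 407 pts.

Maximum total: 407 pts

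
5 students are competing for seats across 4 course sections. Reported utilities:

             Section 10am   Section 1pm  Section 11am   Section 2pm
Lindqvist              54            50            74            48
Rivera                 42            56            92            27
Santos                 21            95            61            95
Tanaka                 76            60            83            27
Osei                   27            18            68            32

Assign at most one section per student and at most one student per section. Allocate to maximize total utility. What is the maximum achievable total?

Optimal: Tanaka→Section 10am (76 points), Lindqvist→Section 1pm (50 points), Rivera→Section 11am (92 points), Santos→Section 2pm (95 points) — total 76+50+92+95 = 313 points.
Column-greedy (each section in turn goes to its best remaining student) gives 311 points, worse by 2.
Next-best assignment: Tanaka→Section 10am, Santos→Section 1pm, Rivera→Section 11am, Lindqvist→Section 2pm = 311 points.
No other one-to-one assignment exceeds 313 points.

Maximum total: 313 points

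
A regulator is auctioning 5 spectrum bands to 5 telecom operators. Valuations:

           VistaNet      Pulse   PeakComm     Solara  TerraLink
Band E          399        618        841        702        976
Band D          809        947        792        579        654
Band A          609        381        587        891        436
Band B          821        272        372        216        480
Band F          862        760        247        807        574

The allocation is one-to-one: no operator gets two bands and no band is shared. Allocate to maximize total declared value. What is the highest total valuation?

Treat this as an assignment problem: match each operator to one band.
Optimal: VistaNet→Band B ($821M), Pulse→Band F ($760M), PeakComm→Band D ($792M), Solara→Band A ($891M), TerraLink→Band E ($976M) — total 821+760+792+891+976 = $4240M.
Max-entry greedy (repeatedly take the single best remaining cell) gives $4048M, worse by 192.
Next-best assignment: VistaNet→Band B, Pulse→Band D, PeakComm→Band A, Solara→Band F, TerraLink→Band E = $4138M.
Swapping Pulse↔PeakComm (Pulse→Band D $947M, PeakComm→Band F $247M) loses 358.

Max total: $4240M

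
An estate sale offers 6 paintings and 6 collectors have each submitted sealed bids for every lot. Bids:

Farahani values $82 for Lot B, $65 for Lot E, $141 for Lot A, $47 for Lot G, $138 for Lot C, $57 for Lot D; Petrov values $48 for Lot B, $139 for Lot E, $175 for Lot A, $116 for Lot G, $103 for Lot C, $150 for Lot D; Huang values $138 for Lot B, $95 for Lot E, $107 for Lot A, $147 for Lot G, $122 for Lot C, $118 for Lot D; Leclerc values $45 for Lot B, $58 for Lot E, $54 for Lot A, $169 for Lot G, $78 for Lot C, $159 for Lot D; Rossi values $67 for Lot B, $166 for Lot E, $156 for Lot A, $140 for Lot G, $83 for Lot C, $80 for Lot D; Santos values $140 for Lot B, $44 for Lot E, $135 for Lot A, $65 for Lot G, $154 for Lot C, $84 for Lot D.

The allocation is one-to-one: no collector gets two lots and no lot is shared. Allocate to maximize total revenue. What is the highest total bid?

Maximum total: $925

Treat this as an assignment problem: match each collector to one lot.
Optimal: Farahani→Lot C ($138), Petrov→Lot A ($175), Huang→Lot G ($147), Leclerc→Lot D ($159), Rossi→Lot E ($166), Santos→Lot B ($140) — total 138+175+147+159+166+140 = $925.
Max-entry greedy (repeatedly take the single best remaining cell) gives $859, worse by 66.
Next-best assignment: Farahani→Lot A, Petrov→Lot D, Huang→Lot B, Leclerc→Lot G, Rossi→Lot E, Santos→Lot C = $918.
Every other assignment is strictly worse.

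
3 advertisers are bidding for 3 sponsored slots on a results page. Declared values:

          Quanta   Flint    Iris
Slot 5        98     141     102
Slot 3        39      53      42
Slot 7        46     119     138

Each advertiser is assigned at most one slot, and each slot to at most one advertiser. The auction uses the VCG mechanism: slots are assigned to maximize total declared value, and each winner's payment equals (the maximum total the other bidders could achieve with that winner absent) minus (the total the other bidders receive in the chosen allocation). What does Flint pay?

Flint pays $59.

Efficient allocation: Quanta→Slot 3 ($39), Flint→Slot 5 ($141), Iris→Slot 7 ($138); total welfare W = $318.
Flint receives Slot 5 at value $141, so the others get W − 141 = $177.
Without Flint: best allocation of the remaining 2 bidders over all 3 slots is Quanta→Slot 5 ($98), Iris→Slot 7 ($138), total $236.
VCG payment = (others' best without Flint) − (others' welfare with Flint) = 236 − 177 = $59.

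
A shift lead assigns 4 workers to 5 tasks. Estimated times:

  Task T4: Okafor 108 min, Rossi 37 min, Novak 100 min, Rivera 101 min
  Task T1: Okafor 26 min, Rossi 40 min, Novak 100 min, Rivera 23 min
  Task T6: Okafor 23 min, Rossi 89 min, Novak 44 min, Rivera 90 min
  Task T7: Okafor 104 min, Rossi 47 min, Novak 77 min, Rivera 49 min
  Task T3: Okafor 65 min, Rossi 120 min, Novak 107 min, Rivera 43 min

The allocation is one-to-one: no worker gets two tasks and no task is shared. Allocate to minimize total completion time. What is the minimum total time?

Minimum total: 150 min

Optimal: Okafor→Task T1 (26 min), Rossi→Task T4 (37 min), Novak→Task T6 (44 min), Rivera→Task T3 (43 min) — total 26+37+44+43 = 150 min.
Min-entry greedy (repeatedly take the single cheapest remaining cell) gives 160 min, worse by 10.
Checked against all permutations: 150 min is optimal.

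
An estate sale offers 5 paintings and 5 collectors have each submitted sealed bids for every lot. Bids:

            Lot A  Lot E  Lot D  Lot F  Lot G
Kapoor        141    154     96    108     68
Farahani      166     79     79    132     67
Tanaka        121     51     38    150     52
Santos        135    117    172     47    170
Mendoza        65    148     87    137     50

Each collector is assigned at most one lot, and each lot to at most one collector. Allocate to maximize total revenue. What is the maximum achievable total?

Max total: $730

Optimal: Kapoor→Lot D ($96), Farahani→Lot A ($166), Tanaka→Lot F ($150), Santos→Lot G ($170), Mendoza→Lot E ($148) — total 96+166+150+170+148 = $730.
Column-greedy (each lot in turn goes to its best remaining collector) gives $692, worse by 38.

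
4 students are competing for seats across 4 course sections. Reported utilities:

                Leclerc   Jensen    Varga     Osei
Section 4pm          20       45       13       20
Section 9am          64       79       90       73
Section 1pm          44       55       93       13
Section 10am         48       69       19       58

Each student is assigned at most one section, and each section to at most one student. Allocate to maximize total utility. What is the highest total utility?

Treat this as an assignment problem: match each student to one section.
Optimal: Leclerc→Section 9am (64 points), Jensen→Section 4pm (45 points), Varga→Section 1pm (93 points), Osei→Section 10am (58 points) — total 64+45+93+58 = 260 points.
Column-greedy (each section in turn goes to its best remaining student) gives 237 points, worse by 23.

Maximum total: 260 points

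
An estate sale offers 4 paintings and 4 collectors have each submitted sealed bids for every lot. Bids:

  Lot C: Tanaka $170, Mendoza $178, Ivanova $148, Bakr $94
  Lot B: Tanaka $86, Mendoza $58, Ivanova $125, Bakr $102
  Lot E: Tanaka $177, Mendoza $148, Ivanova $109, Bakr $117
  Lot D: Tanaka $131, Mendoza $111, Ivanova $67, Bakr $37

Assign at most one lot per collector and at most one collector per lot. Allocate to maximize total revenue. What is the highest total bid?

Optimal: Tanaka→Lot D ($131), Mendoza→Lot C ($178), Ivanova→Lot B ($125), Bakr→Lot E ($117) — total 131+178+125+117 = $551.
Row-greedy (each collector in turn takes its best remaining lot) gives $517, worse by 34.
Next-best assignment: Tanaka→Lot E, Mendoza→Lot D, Ivanova→Lot C, Bakr→Lot B = $538.
Swapping Mendoza↔Ivanova (Mendoza→Lot B $58, Ivanova→Lot C $148) loses 97.

Max total: $551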